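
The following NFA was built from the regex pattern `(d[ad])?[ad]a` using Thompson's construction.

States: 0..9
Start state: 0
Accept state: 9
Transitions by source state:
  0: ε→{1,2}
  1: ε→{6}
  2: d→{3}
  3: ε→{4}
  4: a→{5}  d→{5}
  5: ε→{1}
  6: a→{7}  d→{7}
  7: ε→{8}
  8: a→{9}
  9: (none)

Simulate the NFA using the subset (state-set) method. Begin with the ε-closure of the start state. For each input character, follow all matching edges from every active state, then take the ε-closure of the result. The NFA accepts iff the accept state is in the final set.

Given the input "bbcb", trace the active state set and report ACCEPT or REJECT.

initial (ε-close {0}): {0,1,2,6}
'b' @ 1: {}  — no active states
rest 'bcb' ignored (set empty)
end set {} — state 9 not in

Answer: REJECT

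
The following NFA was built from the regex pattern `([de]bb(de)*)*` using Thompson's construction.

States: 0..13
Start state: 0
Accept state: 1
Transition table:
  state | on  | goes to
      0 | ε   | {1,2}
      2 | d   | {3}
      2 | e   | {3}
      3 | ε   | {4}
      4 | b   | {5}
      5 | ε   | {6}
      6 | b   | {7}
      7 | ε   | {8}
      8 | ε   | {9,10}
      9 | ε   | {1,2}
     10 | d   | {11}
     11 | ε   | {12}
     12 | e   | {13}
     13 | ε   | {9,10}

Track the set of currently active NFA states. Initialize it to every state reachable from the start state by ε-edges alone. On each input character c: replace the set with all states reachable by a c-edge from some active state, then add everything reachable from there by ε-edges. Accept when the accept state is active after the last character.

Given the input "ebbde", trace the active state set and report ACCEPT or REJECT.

S₀ = ε-closure({0}) = {0,1,2}
'e' @ 1: {3,4}
'b' @ 2: {5,6}
'b' @ 3: {1,2,7,8,9,10}  ✓accept
'd' @ 4: {3,4,11,12}
'e' @ 5: {1,2,9,10,13}  ✓accept
end set {1,2,9,10,13} — state 1 in

Answer: ACCEPT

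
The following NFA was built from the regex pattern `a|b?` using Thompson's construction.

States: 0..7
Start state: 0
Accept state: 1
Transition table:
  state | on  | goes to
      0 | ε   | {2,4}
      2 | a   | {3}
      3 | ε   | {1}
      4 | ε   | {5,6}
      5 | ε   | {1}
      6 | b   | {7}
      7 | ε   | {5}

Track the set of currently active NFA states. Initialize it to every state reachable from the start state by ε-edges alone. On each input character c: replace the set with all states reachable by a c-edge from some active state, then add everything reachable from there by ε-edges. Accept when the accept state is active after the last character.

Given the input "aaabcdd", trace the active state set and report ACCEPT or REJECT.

initial (ε-close {0}): {0,1,2,4,5,6}
'a' @ 1: {1,3}  [accepting]
'a' @ 2: {}  — no active states
rest 'abcdd' ignored (set empty)
final: {}; accept 1 not in set

Answer: REJECT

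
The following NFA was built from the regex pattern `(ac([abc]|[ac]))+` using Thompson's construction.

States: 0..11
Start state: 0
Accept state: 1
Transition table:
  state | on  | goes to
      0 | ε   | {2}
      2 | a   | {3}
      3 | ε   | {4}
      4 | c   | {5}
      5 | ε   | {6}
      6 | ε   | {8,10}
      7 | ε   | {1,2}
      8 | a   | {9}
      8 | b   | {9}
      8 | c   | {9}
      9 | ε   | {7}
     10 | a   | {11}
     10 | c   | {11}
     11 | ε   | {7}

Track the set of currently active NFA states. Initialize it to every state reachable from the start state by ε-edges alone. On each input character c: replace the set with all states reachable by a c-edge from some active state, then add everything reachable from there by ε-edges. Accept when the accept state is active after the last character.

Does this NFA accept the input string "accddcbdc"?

Answer: REJECT

Steps:
S₀ = ε-closure({0}) = {0,2}
'a' @ 1: {3,4}
'c' @ 2: {5,6,8,10}
'c' @ 3: {1,2,7,9,11}  (accept∈set)
'd' @ 4: {}  — dead — no transitions
rest 'dcbdc' ignored (set empty)
final: {}; accept 1 not in set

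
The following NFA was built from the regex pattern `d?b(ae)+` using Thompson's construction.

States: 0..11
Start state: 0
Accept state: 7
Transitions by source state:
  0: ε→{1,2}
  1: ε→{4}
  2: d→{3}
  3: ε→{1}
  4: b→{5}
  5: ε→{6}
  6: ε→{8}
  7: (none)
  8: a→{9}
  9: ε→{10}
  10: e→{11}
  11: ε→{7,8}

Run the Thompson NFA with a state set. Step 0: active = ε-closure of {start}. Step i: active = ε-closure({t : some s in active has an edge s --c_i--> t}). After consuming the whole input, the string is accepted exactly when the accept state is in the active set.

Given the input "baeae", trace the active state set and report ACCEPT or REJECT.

initial (ε-close {0}): {0,1,2,4}
'b' @ 1: {5,6,8}
'a' @ 2: {9,10}
'e' @ 3: {7,8,11}  [accepting]
'a' @ 4: {9,10}
'e' @ 5: {7,8,11}  [accepting]
final: {7,8,11}; accept 7 in set

Answer: ACCEPT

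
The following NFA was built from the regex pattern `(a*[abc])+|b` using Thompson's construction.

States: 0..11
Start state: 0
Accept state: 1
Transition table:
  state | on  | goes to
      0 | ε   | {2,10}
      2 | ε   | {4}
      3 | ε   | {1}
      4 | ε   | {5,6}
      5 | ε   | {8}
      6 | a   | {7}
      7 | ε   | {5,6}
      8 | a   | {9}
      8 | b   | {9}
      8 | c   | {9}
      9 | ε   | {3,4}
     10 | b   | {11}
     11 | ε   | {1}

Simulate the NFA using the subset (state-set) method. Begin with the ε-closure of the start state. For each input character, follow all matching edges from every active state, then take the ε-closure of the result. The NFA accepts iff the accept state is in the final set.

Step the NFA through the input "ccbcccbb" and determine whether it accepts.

Answer: ACCEPT

Steps:
start: ε-closure({0}) = {0,2,4,5,6,8,10}
'c' @ 1: {1,3,4,5,6,8,9}  [accepting]
'c' @ 2: {1,3,4,5,6,8,9}  [accepting]
'b' @ 3: {1,3,4,5,6,8,9}  [accepting]
'c' @ 4: {1,3,4,5,6,8,9}  [accepting]
'c' @ 5: {1,3,4,5,6,8,9}  [accepting]
'c' @ 6: {1,3,4,5,6,8,9}  [accepting]
'b' @ 7: {1,3,4,5,6,8,9}  [accepting]
'b' @ 8: {1,3,4,5,6,8,9}  [accepting]
end set {1,3,4,5,6,8,9} — state 1 in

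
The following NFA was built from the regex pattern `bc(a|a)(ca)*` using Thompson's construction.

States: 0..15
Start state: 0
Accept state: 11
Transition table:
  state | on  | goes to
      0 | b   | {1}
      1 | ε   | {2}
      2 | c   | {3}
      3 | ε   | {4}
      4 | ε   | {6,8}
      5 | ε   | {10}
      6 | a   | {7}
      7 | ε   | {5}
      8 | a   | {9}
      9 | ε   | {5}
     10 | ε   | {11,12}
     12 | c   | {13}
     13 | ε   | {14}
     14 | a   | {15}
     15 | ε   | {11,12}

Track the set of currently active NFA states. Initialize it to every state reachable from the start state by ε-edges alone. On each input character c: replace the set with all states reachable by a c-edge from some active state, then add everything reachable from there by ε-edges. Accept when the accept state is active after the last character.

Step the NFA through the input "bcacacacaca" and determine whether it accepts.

start: ε-closure({0}) = {0}
'b' @ 1: {1,2}
'c' @ 2: {3,4,6,8}
'a' @ 3: {5,7,9,10,11,12}  ✓accept
'c' @ 4: {13,14}
'a' @ 5: {11,12,15}  ✓accept
'c' @ 6: {13,14}
'a' @ 7: {11,12,15}  ✓accept
'c' @ 8: {13,14}
'a' @ 9: {11,12,15}  ✓accept
'c' @ 10: {13,14}
'a' @ 11: {11,12,15}  ✓accept
after full input: {11,12,15}  (accept=11 in)

Answer: ACCEPT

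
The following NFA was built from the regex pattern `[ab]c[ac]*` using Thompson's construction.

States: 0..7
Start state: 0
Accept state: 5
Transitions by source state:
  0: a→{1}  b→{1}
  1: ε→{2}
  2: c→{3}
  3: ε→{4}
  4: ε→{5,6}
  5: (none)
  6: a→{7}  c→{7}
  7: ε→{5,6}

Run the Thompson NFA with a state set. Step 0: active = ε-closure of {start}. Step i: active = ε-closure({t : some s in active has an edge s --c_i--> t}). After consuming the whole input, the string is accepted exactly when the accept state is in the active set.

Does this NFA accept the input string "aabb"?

Answer: REJECT

Trace:
S₀ = ε-closure({0}) = {0}
'a' @ 1: {1,2}
'a' @ 2: {}  — no active states
rest 'bb' ignored (set empty)
final: {}; accept 5 not in set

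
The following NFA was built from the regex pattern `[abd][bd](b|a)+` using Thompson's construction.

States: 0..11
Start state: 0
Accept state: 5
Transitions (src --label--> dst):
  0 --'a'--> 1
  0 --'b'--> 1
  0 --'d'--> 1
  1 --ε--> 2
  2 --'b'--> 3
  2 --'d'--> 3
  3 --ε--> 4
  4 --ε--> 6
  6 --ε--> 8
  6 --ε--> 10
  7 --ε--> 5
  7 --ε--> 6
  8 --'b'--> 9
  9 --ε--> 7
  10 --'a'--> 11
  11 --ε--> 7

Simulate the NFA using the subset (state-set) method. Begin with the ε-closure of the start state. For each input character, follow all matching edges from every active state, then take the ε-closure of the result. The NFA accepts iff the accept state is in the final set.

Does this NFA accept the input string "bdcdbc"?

initial (ε-close {0}): {0}
'b' @ 1: {1,2}
'd' @ 2: {3,4,6,8,10}
'c' @ 3: {}  — state set empty
rest 'dbc' ignored (set empty)
end set {} — state 5 not in

Answer: REJECT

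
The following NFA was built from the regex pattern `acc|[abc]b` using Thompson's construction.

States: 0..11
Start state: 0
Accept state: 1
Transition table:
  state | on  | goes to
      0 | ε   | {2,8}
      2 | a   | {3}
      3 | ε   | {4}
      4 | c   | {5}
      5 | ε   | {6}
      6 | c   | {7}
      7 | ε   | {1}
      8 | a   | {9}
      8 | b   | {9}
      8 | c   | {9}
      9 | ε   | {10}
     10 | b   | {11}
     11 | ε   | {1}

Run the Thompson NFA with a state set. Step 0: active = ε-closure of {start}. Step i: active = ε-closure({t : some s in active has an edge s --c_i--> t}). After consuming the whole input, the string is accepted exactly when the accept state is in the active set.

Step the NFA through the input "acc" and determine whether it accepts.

S₀ = ε-closure({0}) = {0,2,8}
'a' @ 1: {3,4,9,10}
'c' @ 2: {5,6}
'c' @ 3: {1,7}  [accepting]
after full input: {1,7}  (accept=1 in)

Answer: ACCEPT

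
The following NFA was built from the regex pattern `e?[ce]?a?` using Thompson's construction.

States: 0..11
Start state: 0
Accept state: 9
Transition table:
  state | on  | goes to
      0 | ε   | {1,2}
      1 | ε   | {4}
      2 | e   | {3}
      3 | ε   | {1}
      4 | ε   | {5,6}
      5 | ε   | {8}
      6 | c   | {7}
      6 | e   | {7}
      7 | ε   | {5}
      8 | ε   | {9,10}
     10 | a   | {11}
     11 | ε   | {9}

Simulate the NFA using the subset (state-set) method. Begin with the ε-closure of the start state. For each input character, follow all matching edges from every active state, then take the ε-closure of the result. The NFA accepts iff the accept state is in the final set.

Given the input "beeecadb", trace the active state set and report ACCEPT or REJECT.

initial (ε-close {0}): {0,1,2,4,5,6,8,9,10}
'b' @ 1: {}  — dead — no transitions
rest 'eeecadb' ignored (set empty)
after full input: {}  (accept=9 not in)

Answer: REJECT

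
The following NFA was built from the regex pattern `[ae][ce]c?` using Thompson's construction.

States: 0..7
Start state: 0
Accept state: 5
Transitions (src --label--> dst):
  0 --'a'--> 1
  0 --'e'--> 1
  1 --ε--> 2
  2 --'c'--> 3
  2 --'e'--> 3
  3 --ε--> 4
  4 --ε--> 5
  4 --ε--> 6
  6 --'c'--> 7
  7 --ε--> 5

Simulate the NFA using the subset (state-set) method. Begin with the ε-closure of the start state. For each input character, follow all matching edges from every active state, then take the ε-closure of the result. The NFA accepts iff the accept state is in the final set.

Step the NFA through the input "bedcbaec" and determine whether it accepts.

Answer: REJECT

Trace:
start: ε-closure({0}) = {0}
'b' @ 1: {}  — no active states
rest 'edcbaec' ignored (set empty)
final: {}; accept 5 not in set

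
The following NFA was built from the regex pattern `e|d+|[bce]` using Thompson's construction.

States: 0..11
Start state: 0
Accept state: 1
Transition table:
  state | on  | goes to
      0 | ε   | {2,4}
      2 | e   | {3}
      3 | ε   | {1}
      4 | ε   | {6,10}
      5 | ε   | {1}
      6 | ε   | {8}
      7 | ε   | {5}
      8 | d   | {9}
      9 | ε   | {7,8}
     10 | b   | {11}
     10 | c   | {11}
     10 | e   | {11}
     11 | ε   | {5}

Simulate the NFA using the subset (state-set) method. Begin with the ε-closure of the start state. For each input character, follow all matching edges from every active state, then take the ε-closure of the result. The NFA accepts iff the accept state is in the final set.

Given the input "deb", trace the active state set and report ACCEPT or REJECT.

Answer: REJECT

Steps:
initial (ε-close {0}): {0,2,4,6,8,10}
'd' @ 1: {1,5,7,8,9}  ✓accept
'e' @ 2: {}  — state set empty
rest 'b' ignored (set empty)
end set {} — state 1 not in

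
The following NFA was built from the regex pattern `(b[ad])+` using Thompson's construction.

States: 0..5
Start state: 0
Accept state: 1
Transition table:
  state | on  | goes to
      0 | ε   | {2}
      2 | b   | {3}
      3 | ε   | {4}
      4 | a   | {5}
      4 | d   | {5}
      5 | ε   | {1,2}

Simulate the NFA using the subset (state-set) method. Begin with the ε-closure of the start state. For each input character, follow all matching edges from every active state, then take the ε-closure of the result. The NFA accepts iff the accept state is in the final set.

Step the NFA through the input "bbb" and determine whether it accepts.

start: ε-closure({0}) = {0,2}
'b' @ 1: {3,4}
'b' @ 2: {}  — state set empty
rest 'b' ignored (set empty)
after full input: {}  (accept=1 not in)

Answer: REJECT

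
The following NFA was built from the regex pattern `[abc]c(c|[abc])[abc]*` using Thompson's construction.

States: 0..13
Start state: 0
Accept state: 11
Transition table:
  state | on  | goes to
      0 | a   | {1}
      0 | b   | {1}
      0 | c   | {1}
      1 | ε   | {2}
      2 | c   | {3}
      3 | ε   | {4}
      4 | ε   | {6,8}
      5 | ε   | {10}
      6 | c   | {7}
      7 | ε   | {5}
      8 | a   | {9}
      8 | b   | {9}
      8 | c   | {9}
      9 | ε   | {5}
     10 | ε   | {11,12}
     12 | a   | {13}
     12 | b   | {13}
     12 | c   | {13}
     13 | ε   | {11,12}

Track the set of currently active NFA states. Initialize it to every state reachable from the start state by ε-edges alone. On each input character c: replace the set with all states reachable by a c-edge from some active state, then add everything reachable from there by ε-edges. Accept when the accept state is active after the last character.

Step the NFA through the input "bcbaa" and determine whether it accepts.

initial (ε-close {0}): {0}
'b' @ 1: {1,2}
'c' @ 2: {3,4,6,8}
'b' @ 3: {5,9,10,11,12}  (accept∈set)
'a' @ 4: {11,12,13}  (accept∈set)
'a' @ 5: {11,12,13}  (accept∈set)
end set {11,12,13} — state 11 in

Answer: ACCEPT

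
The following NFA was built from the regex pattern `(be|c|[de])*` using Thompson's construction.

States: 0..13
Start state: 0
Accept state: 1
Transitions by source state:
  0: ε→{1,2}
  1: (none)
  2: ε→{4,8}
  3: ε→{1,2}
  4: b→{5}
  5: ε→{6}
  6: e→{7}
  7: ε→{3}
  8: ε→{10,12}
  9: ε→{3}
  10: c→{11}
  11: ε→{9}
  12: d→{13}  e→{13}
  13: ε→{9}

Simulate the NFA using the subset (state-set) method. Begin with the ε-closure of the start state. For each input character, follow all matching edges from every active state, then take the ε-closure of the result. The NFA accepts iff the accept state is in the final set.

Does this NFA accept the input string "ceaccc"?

initial (ε-close {0}): {0,1,2,4,8,10,12}
'c' @ 1: {1,2,3,4,8,9,10,11,12}  [accepting]
'e' @ 2: {1,2,3,4,8,9,10,12,13}  [accepting]
'a' @ 3: {}  — state set empty
rest 'ccc' ignored (set empty)
final: {}; accept 1 not in set

Answer: REJECT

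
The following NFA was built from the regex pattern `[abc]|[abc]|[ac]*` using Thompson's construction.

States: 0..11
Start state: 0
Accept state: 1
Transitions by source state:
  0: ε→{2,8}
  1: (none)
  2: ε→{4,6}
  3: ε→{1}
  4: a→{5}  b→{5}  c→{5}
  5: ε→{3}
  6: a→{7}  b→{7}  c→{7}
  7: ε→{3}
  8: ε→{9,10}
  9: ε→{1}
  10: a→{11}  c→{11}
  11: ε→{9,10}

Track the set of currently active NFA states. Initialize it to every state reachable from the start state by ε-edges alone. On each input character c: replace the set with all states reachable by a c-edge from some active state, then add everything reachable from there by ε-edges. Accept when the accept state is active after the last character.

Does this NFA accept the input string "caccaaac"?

Answer: ACCEPT

Derivation:
start: ε-closure({0}) = {0,1,2,4,6,8,9,10}
'c' @ 1: {1,3,5,7,9,10,11}  ✓accept
'a' @ 2: {1,9,10,11}  ✓accept
'c' @ 3: {1,9,10,11}  ✓accept
'c' @ 4: {1,9,10,11}  ✓accept
'a' @ 5: {1,9,10,11}  ✓accept
'a' @ 6: {1,9,10,11}  ✓accept
'a' @ 7: {1,9,10,11}  ✓accept
'c' @ 8: {1,9,10,11}  ✓accept
final: {1,9,10,11}; accept 1 in set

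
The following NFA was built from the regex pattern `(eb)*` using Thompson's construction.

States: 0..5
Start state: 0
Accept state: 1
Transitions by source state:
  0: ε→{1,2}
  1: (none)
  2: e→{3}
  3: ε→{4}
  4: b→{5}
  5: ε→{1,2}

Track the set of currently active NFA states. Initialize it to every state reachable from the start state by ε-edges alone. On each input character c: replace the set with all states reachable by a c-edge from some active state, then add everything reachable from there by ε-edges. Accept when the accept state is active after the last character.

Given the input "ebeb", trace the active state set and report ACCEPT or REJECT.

Answer: ACCEPT

Steps:
initial (ε-close {0}): {0,1,2}
'e' @ 1: {3,4}
'b' @ 2: {1,2,5}  (accept∈set)
'e' @ 3: {3,4}
'b' @ 4: {1,2,5}  (accept∈set)
after full input: {1,2,5}  (accept=1 in)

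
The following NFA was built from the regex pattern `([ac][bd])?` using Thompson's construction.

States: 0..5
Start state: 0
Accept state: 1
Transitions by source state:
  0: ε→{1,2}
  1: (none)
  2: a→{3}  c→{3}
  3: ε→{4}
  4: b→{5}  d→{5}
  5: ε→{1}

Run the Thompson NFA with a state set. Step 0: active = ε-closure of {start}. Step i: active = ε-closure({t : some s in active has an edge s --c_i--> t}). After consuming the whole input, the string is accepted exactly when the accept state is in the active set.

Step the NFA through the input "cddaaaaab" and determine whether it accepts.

Answer: REJECT

Trace:
initial (ε-close {0}): {0,1,2}
'c' @ 1: {3,4}
'd' @ 2: {1,5}  ✓accept
'd' @ 3: {}  — state set empty
rest 'aaaaab' ignored (set empty)
final: {}; accept 1 not in set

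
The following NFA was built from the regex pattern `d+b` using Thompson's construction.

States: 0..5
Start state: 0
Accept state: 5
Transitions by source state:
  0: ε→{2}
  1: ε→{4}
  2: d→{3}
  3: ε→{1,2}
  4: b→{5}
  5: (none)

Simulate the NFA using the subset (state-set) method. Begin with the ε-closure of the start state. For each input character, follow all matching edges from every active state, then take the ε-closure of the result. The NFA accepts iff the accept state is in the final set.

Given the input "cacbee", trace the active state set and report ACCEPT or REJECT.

S₀ = ε-closure({0}) = {0,2}
'c' @ 1: {}  — no active states
rest 'acbee' ignored (set empty)
final: {}; accept 5 not in set

Answer: REJECT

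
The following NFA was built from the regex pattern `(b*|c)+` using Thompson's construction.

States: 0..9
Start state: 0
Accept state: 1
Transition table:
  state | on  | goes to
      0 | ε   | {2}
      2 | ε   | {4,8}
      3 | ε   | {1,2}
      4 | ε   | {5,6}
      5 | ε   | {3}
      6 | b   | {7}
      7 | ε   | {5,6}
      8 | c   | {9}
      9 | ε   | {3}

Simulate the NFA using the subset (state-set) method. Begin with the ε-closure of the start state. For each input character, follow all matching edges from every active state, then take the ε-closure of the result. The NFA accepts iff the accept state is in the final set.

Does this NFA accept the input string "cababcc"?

Answer: REJECT

Derivation:
start: ε-closure({0}) = {0,1,2,3,4,5,6,8}
'c' @ 1: {1,2,3,4,5,6,8,9}  ✓accept
'a' @ 2: {}  — no active states
rest 'babcc' ignored (set empty)
after full input: {}  (accept=1 not in)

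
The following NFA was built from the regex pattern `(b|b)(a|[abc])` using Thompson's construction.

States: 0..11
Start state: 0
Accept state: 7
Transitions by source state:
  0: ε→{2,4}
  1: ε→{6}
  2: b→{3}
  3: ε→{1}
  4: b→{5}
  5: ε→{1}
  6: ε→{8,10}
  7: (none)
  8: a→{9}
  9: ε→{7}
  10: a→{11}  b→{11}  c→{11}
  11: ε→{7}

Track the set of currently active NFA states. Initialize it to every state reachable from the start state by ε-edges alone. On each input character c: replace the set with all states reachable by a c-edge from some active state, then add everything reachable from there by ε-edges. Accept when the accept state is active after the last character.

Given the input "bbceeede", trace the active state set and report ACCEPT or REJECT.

S₀ = ε-closure({0}) = {0,2,4}
'b' @ 1: {1,3,5,6,8,10}
'b' @ 2: {7,11}  (accept∈set)
'c' @ 3: {}  — dead — no transitions
rest 'eeede' ignored (set empty)
final: {}; accept 7 not in set

Answer: REJECT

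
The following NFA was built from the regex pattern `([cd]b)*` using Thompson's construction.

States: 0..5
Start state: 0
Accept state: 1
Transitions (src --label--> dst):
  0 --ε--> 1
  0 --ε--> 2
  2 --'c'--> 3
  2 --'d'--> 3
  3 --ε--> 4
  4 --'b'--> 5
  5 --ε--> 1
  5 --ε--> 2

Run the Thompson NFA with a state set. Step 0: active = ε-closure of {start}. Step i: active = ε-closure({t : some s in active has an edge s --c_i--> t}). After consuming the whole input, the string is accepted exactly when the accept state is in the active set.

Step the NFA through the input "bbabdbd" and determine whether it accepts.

initial (ε-close {0}): {0,1,2}
'b' @ 1: {}  — dead — no transitions
rest 'babdbd' ignored (set empty)
end set {} — state 1 not in

Answer: REJECT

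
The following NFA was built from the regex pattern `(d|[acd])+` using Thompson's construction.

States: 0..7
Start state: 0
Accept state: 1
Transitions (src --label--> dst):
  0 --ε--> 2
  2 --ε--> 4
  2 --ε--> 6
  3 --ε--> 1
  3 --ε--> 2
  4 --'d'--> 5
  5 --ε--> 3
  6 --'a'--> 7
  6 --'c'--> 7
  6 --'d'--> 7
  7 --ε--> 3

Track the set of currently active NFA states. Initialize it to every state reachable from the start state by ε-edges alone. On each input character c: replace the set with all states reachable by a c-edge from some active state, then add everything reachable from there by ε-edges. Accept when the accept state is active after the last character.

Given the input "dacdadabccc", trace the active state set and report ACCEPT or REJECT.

Answer: REJECT

Steps:
initial (ε-close {0}): {0,2,4,6}
'd' @ 1: {1,2,3,4,5,6,7}  [accepting]
'a' @ 2: {1,2,3,4,6,7}  [accepting]
'c' @ 3: {1,2,3,4,6,7}  [accepting]
'd' @ 4: {1,2,3,4,5,6,7}  [accepting]
'a' @ 5: {1,2,3,4,6,7}  [accepting]
'd' @ 6: {1,2,3,4,5,6,7}  [accepting]
'a' @ 7: {1,2,3,4,6,7}  [accepting]
'b' @ 8: {}  — dead — no transitions
rest 'ccc' ignored (set empty)
final: {}; accept 1 not in set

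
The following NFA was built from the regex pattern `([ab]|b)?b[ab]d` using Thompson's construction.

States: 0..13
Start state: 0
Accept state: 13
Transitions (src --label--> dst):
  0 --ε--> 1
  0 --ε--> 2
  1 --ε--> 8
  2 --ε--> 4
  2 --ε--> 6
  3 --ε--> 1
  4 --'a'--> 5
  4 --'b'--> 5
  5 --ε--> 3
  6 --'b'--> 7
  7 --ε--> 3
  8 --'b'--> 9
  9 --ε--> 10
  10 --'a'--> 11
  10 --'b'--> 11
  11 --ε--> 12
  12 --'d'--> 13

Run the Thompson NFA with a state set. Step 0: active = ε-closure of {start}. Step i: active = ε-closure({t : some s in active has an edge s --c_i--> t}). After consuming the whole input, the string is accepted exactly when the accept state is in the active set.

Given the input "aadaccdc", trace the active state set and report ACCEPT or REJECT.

Answer: REJECT

Steps:
S₀ = ε-closure({0}) = {0,1,2,4,6,8}
'a' @ 1: {1,3,5,8}
'a' @ 2: {}  — state set empty
rest 'daccdc' ignored (set empty)
after full input: {}  (accept=13 not in)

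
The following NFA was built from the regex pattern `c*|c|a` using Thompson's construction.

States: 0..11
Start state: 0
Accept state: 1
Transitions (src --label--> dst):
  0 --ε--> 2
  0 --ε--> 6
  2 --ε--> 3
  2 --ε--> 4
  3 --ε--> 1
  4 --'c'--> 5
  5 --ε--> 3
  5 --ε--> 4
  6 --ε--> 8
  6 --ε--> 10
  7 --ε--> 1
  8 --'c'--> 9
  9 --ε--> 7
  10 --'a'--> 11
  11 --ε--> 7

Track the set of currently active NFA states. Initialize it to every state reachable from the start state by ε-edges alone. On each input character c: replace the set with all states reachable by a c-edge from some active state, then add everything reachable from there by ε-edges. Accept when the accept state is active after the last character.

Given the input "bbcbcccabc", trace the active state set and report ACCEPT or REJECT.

Answer: REJECT

Derivation:
initial (ε-close {0}): {0,1,2,3,4,6,8,10}
'b' @ 1: {}  — no active states
rest 'bcbcccabc' ignored (set empty)
end set {} — state 1 not in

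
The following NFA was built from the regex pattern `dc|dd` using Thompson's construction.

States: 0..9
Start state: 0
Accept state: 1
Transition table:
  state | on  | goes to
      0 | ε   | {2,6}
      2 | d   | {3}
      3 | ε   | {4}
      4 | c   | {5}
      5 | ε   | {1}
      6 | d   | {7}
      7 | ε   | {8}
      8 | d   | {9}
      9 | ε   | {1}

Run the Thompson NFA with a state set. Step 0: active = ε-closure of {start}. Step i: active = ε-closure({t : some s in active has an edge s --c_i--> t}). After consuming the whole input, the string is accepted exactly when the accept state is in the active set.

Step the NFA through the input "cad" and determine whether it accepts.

Answer: REJECT

Derivation:
initial (ε-close {0}): {0,2,6}
'c' @ 1: {}  — state set empty
rest 'ad' ignored (set empty)
end set {} — state 1 not in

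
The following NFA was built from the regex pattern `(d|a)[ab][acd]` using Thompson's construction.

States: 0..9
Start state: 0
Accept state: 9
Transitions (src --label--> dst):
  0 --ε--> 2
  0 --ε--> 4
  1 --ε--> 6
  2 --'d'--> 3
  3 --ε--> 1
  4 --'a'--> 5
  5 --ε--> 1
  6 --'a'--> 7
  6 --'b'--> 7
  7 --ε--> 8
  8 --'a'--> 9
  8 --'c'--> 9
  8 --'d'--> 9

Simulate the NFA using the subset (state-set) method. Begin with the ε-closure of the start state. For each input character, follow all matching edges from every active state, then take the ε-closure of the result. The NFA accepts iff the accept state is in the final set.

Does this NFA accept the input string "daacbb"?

S₀ = ε-closure({0}) = {0,2,4}
'd' @ 1: {1,3,6}
'a' @ 2: {7,8}
'a' @ 3: {9}  ✓accept
'c' @ 4: {}  — state set empty
rest 'bb' ignored (set empty)
after full input: {}  (accept=9 not in)

Answer: REJECT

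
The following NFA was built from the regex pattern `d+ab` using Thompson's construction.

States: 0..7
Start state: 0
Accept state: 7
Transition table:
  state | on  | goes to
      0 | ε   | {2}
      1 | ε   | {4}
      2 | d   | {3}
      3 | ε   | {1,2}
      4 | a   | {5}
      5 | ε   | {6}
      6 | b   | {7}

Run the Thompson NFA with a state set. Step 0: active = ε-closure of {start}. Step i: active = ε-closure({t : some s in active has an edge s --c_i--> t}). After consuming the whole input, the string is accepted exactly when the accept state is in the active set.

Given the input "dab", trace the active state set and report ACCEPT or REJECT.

Answer: ACCEPT

Derivation:
start: ε-closure({0}) = {0,2}
'd' @ 1: {1,2,3,4}
'a' @ 2: {5,6}
'b' @ 3: {7}  (accept∈set)
end set {7} — state 7 in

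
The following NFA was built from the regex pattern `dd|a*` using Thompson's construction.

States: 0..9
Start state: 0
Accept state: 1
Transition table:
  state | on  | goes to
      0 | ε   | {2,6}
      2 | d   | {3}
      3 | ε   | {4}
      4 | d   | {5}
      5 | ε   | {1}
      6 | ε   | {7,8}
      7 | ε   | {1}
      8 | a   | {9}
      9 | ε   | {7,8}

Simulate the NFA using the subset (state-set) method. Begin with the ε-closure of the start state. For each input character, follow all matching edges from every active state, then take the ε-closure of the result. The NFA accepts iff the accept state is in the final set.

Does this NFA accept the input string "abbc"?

Answer: REJECT

Derivation:
initial (ε-close {0}): {0,1,2,6,7,8}
'a' @ 1: {1,7,8,9}  (accept∈set)
'b' @ 2: {}  — no active states
rest 'bc' ignored (set empty)
end set {} — state 1 not in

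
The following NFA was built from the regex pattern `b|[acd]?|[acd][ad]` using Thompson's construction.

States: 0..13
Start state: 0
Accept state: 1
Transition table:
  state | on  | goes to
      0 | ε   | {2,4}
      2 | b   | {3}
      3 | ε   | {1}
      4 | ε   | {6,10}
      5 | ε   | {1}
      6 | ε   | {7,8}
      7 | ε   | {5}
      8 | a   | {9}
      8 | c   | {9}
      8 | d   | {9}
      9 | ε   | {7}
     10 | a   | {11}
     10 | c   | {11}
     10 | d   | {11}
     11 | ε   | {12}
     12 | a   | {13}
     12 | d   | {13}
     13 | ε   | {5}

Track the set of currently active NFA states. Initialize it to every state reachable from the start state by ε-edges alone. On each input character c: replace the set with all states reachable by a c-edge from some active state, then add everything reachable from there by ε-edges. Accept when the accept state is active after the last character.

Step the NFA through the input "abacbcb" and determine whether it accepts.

initial (ε-close {0}): {0,1,2,4,5,6,7,8,10}
'a' @ 1: {1,5,7,9,11,12}  ✓accept
'b' @ 2: {}  — dead — no transitions
rest 'acbcb' ignored (set empty)
end set {} — state 1 not in

Answer: REJECT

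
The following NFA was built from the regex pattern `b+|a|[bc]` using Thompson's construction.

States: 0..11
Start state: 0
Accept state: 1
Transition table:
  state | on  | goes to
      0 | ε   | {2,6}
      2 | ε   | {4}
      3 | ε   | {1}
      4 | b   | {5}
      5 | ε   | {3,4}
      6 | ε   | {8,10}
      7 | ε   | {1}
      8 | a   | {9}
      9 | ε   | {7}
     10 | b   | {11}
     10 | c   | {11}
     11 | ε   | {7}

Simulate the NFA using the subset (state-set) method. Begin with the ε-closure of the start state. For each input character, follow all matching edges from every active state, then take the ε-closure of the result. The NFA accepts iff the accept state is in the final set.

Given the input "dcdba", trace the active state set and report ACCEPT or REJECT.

initial (ε-close {0}): {0,2,4,6,8,10}
'd' @ 1: {}  — state set empty
rest 'cdba' ignored (set empty)
end set {} — state 1 not in

Answer: REJECT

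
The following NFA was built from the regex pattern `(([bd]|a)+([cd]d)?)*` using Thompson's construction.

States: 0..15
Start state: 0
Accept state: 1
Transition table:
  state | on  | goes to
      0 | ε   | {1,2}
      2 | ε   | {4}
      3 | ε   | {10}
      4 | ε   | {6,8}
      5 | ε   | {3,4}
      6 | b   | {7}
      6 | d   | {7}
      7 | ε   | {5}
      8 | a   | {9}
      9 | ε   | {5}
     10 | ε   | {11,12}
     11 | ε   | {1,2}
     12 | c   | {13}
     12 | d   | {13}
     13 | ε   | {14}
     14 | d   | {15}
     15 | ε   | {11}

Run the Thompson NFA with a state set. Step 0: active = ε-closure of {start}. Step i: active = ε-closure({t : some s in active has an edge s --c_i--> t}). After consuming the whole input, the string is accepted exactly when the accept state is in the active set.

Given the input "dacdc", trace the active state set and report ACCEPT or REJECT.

Answer: REJECT

Trace:
initial (ε-close {0}): {0,1,2,4,6,8}
'd' @ 1: {1,2,3,4,5,6,7,8,10,11,12}  (accept∈set)
'a' @ 2: {1,2,3,4,5,6,8,9,10,11,12}  (accept∈set)
'c' @ 3: {13,14}
'd' @ 4: {1,2,4,6,8,11,15}  (accept∈set)
'c' @ 5: {}  — state set empty
final: {}; accept 1 not in set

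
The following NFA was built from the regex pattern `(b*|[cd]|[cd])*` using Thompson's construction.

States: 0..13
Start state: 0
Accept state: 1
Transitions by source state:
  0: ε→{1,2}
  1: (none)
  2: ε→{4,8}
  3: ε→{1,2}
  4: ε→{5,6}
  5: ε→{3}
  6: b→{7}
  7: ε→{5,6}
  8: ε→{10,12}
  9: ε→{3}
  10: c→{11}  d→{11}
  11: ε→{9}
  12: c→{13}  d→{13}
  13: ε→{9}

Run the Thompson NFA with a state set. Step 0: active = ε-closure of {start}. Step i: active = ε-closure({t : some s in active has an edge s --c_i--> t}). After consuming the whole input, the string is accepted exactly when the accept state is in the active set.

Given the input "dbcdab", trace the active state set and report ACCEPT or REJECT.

Answer: REJECT

Trace:
S₀ = ε-closure({0}) = {0,1,2,3,4,5,6,8,10,12}
'd' @ 1: {1,2,3,4,5,6,8,9,10,11,12,13}  [accepting]
'b' @ 2: {1,2,3,4,5,6,7,8,10,12}  [accepting]
'c' @ 3: {1,2,3,4,5,6,8,9,10,11,12,13}  [accepting]
'd' @ 4: {1,2,3,4,5,6,8,9,10,11,12,13}  [accepting]
'a' @ 5: {}  — dead — no transitions
rest 'b' ignored (set empty)
after full input: {}  (accept=1 not in)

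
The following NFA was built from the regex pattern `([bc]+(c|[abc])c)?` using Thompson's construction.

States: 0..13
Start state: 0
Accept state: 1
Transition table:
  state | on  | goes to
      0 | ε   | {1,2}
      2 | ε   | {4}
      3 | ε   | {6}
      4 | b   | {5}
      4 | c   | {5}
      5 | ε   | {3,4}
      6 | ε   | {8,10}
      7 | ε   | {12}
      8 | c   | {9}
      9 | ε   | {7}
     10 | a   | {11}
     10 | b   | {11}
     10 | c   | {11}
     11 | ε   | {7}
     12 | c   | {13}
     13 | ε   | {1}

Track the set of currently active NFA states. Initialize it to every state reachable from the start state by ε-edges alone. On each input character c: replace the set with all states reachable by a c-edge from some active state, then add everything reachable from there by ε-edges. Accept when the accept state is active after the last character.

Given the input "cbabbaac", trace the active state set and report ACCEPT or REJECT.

initial (ε-close {0}): {0,1,2,4}
'c' @ 1: {3,4,5,6,8,10}
'b' @ 2: {3,4,5,6,7,8,10,11,12}
'a' @ 3: {7,11,12}
'b' @ 4: {}  — state set empty
rest 'baac' ignored (set empty)
after full input: {}  (accept=1 not in)

Answer: REJECT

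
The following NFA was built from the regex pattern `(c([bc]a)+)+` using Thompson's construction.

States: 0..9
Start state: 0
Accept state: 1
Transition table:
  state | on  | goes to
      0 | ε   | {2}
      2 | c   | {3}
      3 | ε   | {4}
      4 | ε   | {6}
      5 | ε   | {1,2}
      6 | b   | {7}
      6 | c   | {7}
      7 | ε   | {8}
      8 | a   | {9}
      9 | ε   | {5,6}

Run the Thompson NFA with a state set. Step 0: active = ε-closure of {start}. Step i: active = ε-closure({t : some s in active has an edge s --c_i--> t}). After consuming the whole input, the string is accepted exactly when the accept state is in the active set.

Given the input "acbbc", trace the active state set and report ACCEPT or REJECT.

start: ε-closure({0}) = {0,2}
'a' @ 1: {}  — state set empty
rest 'cbbc' ignored (set empty)
end set {} — state 1 not in

Answer: REJECT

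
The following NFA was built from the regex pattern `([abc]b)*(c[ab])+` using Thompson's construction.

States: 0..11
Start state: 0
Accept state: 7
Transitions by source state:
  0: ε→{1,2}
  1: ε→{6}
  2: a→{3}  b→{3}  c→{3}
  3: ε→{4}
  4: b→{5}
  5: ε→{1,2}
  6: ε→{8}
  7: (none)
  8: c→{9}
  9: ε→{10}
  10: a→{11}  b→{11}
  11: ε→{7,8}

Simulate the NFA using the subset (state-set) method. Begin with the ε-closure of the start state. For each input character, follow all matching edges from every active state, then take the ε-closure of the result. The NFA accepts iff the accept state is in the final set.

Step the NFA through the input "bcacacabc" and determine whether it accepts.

Answer: REJECT

Trace:
initial (ε-close {0}): {0,1,2,6,8}
'b' @ 1: {3,4}
'c' @ 2: {}  — no active states
rest 'acacabc' ignored (set empty)
end set {} — state 7 not in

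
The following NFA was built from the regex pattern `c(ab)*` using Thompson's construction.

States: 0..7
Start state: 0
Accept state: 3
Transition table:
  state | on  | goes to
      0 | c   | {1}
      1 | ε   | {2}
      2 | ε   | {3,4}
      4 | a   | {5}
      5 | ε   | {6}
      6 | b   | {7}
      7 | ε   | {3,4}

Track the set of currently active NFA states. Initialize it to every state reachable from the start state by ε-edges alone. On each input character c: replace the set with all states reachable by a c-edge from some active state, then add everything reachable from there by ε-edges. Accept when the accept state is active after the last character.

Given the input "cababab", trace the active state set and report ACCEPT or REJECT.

Answer: ACCEPT

Trace:
start: ε-closure({0}) = {0}
'c' @ 1: {1,2,3,4}  (accept∈set)
'a' @ 2: {5,6}
'b' @ 3: {3,4,7}  (accept∈set)
'a' @ 4: {5,6}
'b' @ 5: {3,4,7}  (accept∈set)
'a' @ 6: {5,6}
'b' @ 7: {3,4,7}  (accept∈set)
end set {3,4,7} — state 3 in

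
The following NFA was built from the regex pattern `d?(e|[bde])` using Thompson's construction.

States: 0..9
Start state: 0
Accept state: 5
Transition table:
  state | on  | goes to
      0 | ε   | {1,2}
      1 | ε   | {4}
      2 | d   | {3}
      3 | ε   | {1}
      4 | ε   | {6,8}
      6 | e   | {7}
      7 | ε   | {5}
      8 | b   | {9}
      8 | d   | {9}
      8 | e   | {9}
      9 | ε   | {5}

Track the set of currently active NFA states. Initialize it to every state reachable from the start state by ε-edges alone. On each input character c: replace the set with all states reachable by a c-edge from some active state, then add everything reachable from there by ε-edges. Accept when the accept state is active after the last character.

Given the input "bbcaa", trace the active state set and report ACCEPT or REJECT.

initial (ε-close {0}): {0,1,2,4,6,8}
'b' @ 1: {5,9}  ✓accept
'b' @ 2: {}  — dead — no transitions
rest 'caa' ignored (set empty)
final: {}; accept 5 not in set

Answer: REJECT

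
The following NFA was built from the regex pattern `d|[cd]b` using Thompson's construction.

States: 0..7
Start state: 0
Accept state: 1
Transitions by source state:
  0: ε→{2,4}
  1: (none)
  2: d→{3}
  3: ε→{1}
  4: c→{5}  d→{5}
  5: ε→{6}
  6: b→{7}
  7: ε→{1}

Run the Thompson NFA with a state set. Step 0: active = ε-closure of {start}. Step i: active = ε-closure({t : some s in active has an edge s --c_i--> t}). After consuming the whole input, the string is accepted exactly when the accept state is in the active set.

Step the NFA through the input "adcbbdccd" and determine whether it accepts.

Answer: REJECT

Steps:
S₀ = ε-closure({0}) = {0,2,4}
'a' @ 1: {}  — dead — no transitions
rest 'dcbbdccd' ignored (set empty)
after full input: {}  (accept=1 not in)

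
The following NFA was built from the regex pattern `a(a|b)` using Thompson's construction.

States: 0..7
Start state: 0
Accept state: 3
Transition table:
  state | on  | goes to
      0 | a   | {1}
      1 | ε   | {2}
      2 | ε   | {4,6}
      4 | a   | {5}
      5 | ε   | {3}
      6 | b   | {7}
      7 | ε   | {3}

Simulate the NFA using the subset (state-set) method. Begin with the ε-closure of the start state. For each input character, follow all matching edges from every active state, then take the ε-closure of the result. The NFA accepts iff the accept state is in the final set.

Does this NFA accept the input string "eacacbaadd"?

Answer: REJECT

Trace:
initial (ε-close {0}): {0}
'e' @ 1: {}  — state set empty
rest 'acacbaadd' ignored (set empty)
after full input: {}  (accept=3 not in)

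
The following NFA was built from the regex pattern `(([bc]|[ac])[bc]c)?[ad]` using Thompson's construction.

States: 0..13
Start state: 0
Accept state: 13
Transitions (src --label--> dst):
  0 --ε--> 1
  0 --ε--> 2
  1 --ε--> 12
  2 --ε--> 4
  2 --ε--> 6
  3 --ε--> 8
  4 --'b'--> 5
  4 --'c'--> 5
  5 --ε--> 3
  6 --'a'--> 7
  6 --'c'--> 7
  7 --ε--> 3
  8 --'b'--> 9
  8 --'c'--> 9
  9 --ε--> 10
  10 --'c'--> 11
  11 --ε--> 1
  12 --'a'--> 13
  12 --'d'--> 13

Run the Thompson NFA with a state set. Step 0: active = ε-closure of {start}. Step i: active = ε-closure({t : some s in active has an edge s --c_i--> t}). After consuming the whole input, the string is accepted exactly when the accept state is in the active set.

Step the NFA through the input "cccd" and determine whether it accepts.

Answer: ACCEPT

Derivation:
initial (ε-close {0}): {0,1,2,4,6,12}
'c' @ 1: {3,5,7,8}
'c' @ 2: {9,10}
'c' @ 3: {1,11,12}
'd' @ 4: {13}  (accept∈set)
end set {13} — state 13 in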